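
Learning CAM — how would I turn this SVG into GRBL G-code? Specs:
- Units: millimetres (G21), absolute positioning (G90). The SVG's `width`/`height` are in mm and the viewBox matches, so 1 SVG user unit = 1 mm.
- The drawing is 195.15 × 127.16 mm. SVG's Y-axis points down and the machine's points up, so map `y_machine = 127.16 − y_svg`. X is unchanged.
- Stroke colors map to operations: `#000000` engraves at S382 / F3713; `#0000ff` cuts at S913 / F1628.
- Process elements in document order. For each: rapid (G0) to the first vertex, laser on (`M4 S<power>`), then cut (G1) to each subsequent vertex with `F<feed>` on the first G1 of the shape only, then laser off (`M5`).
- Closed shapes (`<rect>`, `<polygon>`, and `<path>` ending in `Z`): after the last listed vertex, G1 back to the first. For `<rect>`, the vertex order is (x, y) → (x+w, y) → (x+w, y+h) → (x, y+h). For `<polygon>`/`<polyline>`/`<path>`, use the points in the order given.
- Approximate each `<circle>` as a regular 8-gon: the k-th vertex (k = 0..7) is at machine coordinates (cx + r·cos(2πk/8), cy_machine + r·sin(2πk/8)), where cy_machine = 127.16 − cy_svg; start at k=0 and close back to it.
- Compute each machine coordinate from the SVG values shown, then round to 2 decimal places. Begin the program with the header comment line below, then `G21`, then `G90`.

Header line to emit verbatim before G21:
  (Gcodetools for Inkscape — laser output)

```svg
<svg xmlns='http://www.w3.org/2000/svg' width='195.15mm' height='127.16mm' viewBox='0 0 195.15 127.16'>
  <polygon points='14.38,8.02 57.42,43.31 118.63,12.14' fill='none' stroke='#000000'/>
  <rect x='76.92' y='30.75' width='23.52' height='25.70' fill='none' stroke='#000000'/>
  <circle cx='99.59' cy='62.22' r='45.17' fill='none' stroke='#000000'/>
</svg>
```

(Gcodetools for Inkscape — laser output)
G21
G90
G0 X14.38 Y119.14
M4 S382
G1 X57.42 Y83.85 F3713
G1 X118.63 Y115.02
G1 X14.38 Y119.14
M5
G0 X76.92 Y96.41
M4 S382
G1 X100.44 Y96.41 F3713
G1 X100.44 Y70.71
G1 X76.92 Y70.71
G1 X76.92 Y96.41
M5
G0 X144.76 Y64.94
M4 S382
G1 X131.53 Y96.88 F3713
G1 X99.59 Y110.11
G1 X67.65 Y96.88
G1 X54.42 Y64.94
G1 X67.65 Y33.00
G1 X99.59 Y19.77
G1 X131.53 Y33.00
G1 X144.76 Y64.94
M5

viewBox `0 0 195.15 127.16` with mm width/height → 1 unit = 1 mm. Flip: y_m = 127.16 − y_svg.

**Shape 1** — `<polygon>` closed polygon, stroke `#000000` → engrave (S382, F3713). Machine vertices: (14.38,119.14) → (57.42,83.85) → (118.63,115.02) → (14.38,119.14). Closed: final G1 returns to the first vertex.

**Shape 2** — `<rect>` rectangle, stroke `#000000` → engrave (S382, F3713). Machine vertices: (76.92,96.41) → (100.44,96.41) → (100.44,70.71) → (76.92,70.71) → (76.92,96.41). Closed: final G1 returns to the first vertex.

**Shape 3** — `<circle>` circle, stroke `#000000` → engrave (S382, F3713). Machine vertices: (144.76,64.94) → (131.53,96.88) → (99.59,110.11) → (67.65,96.88) → (54.42,64.94) → (67.65,33.00) → (99.59,19.77) → (131.53,33.00) → (144.76,64.94). Closed: final G1 returns to the first vertex.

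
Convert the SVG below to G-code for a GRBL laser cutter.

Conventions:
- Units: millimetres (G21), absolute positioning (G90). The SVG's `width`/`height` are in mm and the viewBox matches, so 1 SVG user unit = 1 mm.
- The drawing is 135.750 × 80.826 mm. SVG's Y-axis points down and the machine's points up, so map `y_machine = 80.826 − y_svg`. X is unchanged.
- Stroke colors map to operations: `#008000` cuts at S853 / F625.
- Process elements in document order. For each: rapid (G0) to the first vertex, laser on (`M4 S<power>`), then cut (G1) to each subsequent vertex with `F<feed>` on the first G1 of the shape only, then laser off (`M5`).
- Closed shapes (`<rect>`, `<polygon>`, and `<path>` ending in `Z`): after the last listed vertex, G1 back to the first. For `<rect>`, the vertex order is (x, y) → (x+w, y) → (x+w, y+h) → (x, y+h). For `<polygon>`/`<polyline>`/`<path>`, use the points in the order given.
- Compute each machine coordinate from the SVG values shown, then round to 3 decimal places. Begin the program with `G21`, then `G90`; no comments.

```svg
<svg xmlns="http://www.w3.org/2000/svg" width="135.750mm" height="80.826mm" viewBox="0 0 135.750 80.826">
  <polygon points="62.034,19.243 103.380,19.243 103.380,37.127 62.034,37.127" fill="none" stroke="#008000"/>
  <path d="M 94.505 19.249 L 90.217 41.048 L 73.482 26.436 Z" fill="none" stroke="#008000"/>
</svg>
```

Since the viewBox matches the mm dimensions, user units are millimetres directly. The only transform is the Y-flip y_m = 80.826 − y_svg.

Shape 1 is a rectangle drawn with `<polygon>`. Its stroke #008000 means cut at S853, F625. After flipping Y the toolpath is (62.034,61.583) → (103.380,61.583) → (103.380,43.699) → (62.034,43.699) → (62.034,61.583), returning to the start.

Shape 2 is a regular polygon drawn with `<path>`. Its stroke #008000 means cut at S853, F625. After flipping Y the toolpath is (94.505,61.577) → (90.217,39.778) → (73.482,54.390) → (94.505,61.577), returning to the start.

G21
G90
G0 X62.034 Y61.583
M4 S853
G1 X103.380 Y61.583 F625
G1 X103.380 Y43.699
G1 X62.034 Y43.699
G1 X62.034 Y61.583
M5
G0 X94.505 Y61.577
M4 S853
G1 X90.217 Y39.778 F625
G1 X73.482 Y54.390
G1 X94.505 Y61.577
M5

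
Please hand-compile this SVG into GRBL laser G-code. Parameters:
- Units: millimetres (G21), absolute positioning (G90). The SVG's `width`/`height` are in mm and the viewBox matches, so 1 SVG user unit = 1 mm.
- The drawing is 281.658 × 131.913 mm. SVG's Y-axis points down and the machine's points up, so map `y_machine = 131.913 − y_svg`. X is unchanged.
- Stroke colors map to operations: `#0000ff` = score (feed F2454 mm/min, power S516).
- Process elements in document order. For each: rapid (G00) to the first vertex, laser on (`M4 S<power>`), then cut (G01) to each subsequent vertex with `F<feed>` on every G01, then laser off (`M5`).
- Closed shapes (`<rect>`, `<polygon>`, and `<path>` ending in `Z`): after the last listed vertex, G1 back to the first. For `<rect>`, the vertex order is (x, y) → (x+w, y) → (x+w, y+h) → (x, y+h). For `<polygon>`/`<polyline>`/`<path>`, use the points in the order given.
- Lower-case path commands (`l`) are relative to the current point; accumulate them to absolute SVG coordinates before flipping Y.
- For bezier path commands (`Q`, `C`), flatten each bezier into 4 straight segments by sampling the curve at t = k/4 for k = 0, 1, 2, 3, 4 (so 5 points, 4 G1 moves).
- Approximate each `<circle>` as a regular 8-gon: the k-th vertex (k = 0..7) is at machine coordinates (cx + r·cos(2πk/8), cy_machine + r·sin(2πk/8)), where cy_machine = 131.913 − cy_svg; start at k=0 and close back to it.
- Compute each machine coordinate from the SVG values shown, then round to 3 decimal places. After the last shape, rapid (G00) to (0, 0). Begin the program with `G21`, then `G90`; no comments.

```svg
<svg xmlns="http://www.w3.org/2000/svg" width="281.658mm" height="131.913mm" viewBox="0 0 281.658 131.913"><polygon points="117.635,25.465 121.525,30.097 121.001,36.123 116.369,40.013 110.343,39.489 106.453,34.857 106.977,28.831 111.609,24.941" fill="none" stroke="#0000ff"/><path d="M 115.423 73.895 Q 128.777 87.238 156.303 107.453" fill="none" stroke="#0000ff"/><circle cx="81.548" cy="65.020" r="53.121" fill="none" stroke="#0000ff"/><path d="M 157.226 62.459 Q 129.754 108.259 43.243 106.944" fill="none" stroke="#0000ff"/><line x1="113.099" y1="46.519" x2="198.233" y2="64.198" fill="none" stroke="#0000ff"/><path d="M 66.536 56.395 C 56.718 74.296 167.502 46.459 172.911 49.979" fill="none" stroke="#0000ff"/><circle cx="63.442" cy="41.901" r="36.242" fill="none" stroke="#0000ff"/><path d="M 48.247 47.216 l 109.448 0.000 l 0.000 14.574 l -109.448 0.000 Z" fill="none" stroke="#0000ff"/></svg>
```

G21
G90
G00 X117.635 Y106.448
M4 S516
G01 X121.525 Y101.816 F2454
G01 X121.001 Y95.790 F2454
G01 X116.369 Y91.900 F2454
G01 X110.343 Y92.424 F2454
G01 X106.453 Y97.056 F2454
G01 X106.977 Y103.082 F2454
G01 X111.609 Y106.972 F2454
G01 X117.635 Y106.448 F2454
M5
G00 X115.423 Y58.018
M4 S516
G01 X122.986 Y50.917 F2454
G01 X132.320 Y42.957 F2454
G01 X143.426 Y34.138 F2454
G01 X156.303 Y24.460 F2454
M5
G00 X134.669 Y66.893
M4 S516
G01 X119.110 Y104.455 F2454
G01 X81.548 Y120.014 F2454
G01 X43.986 Y104.455 F2454
G01 X28.427 Y66.893 F2454
G01 X43.986 Y29.331 F2454
G01 X81.548 Y13.772 F2454
G01 X119.110 Y29.331 F2454
G01 X134.669 Y66.893 F2454
M5
G00 X157.226 Y69.454
M4 S516
G01 X139.800 Y49.499 F2454
G01 X114.994 Y35.433 F2454
G01 X82.809 Y27.256 F2454
G01 X43.243 Y24.969 F2454
M5
G00 X113.099 Y85.394
M4 S516
G01 X198.233 Y67.715 F2454
M5
G00 X66.536 Y75.518
M4 S516
G01 X78.254 Y69.464 F2454
G01 X114.013 Y73.333 F2454
G01 X152.627 Y79.899 F2454
G01 X172.911 Y81.934 F2454
M5
G00 X99.684 Y90.012
M4 S516
G01 X89.069 Y115.639 F2454
G01 X63.442 Y126.254 F2454
G01 X37.815 Y115.639 F2454
G01 X27.200 Y90.012 F2454
G01 X37.815 Y64.385 F2454
G01 X63.442 Y53.770 F2454
G01 X89.069 Y64.385 F2454
G01 X99.684 Y90.012 F2454
M5
G00 X48.247 Y84.697
M4 S516
G01 X157.695 Y84.697 F2454
G01 X157.695 Y70.123 F2454
G01 X48.247 Y70.123 F2454
G01 X48.247 Y84.697 F2454
M5
G00 X0.000 Y0.000

viewBox `0 0 281.658 131.913` with mm width/height → 1 unit = 1 mm. Flip: y_m = 131.913 − y_svg.

**Shape 1** — `<polygon>` regular polygon, stroke `#0000ff` → score (S516, F2454). Machine vertices: (117.635,106.448) → (121.525,101.816) → (121.001,95.790) → (116.369,91.900) → (110.343,92.424) → (106.453,97.056) → (106.977,103.082) → (111.609,106.972) → (117.635,106.448). Closed: final G1 returns to the first vertex.

**Shape 2** — `<path>` quadratic bezier, stroke `#0000ff` → score (S516, F2454). Control points (SVG): P0=(115.423,73.895), P1=(128.777,87.238), P2=(156.303,107.453); sampled at t=k/4. Machine vertices: (115.423,58.018) → (122.986,50.917) → (132.320,42.957) → (143.426,34.138) → (156.303,24.460). Open path.

**Shape 3** — `<circle>` circle, stroke `#0000ff` → score (S516, F2454). Machine vertices: (134.669,66.893) → (119.110,104.455) → (81.548,120.014) → (43.986,104.455) → (28.427,66.893) → (43.986,29.331) → (81.548,13.772) → (119.110,29.331) → (134.669,66.893). Closed: final G1 returns to the first vertex.

**Shape 4** — `<path>` quadratic bezier, stroke `#0000ff` → score (S516, F2454). Control points (SVG): P0=(157.226,62.459), P1=(129.754,108.259), P2=(43.243,106.944); sampled at t=k/4. Machine vertices: (157.226,69.454) → (139.800,49.499) → (114.994,35.433) → (82.809,27.256) → (43.243,24.969). Open path.

**Shape 5** — `<line>` line segment, stroke `#0000ff` → score (S516, F2454). Machine vertices: (113.099,85.394) → (198.233,67.715). Open path.

**Shape 6** — `<path>` cubic bezier, stroke `#0000ff` → score (S516, F2454). Control points (SVG): P0=(66.536,56.395), P1=(56.718,74.296), P2=(167.502,46.459), P3=(172.911,49.979); sampled at t=k/4. Machine vertices: (66.536,75.518) → (78.254,69.464) → (114.013,73.333) → (152.627,79.899) → (172.911,81.934). Open path.

**Shape 7** — `<circle>` circle, stroke `#0000ff` → score (S516, F2454). Machine vertices: (99.684,90.012) → (89.069,115.639) → (63.442,126.254) → (37.815,115.639) → (27.200,90.012) → (37.815,64.385) → (63.442,53.770) → (89.069,64.385) → (99.684,90.012). Closed: final G1 returns to the first vertex.

**Shape 8** — `<path>` rectangle, stroke `#0000ff` → score (S516, F2454). Machine vertices: (48.247,84.697) → (157.695,84.697) → (157.695,70.123) → (48.247,70.123) → (48.247,84.697). Closed: final G1 returns to the first vertex.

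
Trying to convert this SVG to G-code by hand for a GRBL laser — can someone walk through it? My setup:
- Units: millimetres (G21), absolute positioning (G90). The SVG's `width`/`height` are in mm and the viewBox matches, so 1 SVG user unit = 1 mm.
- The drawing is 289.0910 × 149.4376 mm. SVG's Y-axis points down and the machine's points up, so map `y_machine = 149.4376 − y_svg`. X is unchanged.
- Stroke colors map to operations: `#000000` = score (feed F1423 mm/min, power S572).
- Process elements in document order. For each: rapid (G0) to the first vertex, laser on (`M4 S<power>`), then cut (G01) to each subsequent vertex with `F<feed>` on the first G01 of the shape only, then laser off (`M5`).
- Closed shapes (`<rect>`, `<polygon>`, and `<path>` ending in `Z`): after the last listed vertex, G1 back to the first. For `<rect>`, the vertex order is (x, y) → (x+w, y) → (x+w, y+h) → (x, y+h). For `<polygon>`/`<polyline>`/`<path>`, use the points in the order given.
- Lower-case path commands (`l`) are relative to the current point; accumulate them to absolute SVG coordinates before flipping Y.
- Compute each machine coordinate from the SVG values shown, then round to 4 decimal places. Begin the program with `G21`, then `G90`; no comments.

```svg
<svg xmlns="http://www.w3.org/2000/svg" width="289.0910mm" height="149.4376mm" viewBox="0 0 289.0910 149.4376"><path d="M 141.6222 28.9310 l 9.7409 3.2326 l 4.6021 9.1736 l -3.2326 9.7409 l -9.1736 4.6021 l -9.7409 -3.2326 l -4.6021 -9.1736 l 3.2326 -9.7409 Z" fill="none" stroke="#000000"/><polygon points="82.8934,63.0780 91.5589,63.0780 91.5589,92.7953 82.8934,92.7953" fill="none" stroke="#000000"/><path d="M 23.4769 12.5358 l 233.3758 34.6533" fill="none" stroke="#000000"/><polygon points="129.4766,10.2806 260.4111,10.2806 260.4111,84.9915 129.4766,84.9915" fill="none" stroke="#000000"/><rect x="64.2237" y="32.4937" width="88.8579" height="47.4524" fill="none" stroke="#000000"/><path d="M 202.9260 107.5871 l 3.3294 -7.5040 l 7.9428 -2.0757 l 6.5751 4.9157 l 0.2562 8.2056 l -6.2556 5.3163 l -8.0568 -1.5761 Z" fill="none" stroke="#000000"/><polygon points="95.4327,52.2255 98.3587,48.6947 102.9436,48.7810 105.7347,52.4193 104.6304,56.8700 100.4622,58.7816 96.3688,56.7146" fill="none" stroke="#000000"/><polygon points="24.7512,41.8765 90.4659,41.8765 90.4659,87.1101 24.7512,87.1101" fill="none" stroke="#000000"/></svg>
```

Since the viewBox matches the mm dimensions, user units are millimetres directly. The only transform is the Y-flip y_m = 149.4376 − y_svg.

Shape 1 is a regular polygon drawn with `<path>`. Its stroke #000000 means score at S572, F1423. After flipping Y the toolpath is (141.6222,120.5066) → (151.3631,117.2740) → (155.9652,108.1004) → (152.7326,98.3595) → (143.5590,93.7574) → (133.8181,96.9900) → (129.2160,106.1636) → (132.4486,115.9045) → (141.6222,120.5066), returning to the start.

Shape 2 is a rectangle drawn with `<polygon>`. Its stroke #000000 means score at S572, F1423. After flipping Y the toolpath is (82.8934,86.3596) → (91.5589,86.3596) → (91.5589,56.6423) → (82.8934,56.6423) → (82.8934,86.3596), returning to the start.

Shape 3 is a line segment drawn with `<path>`. Its stroke #000000 means score at S572, F1423. After flipping Y the toolpath is (23.4769,136.9018) → (256.8527,102.2485).

Shape 4 is a rectangle drawn with `<polygon>`. Its stroke #000000 means score at S572, F1423. After flipping Y the toolpath is (129.4766,139.1570) → (260.4111,139.1570) → (260.4111,64.4461) → (129.4766,64.4461) → (129.4766,139.1570), returning to the start.

Shape 5 is a rectangle drawn with `<rect>`. Its stroke #000000 means score at S572, F1423. After flipping Y the toolpath is (64.2237,116.9439) → (153.0816,116.9439) → (153.0816,69.4915) → (64.2237,69.4915) → (64.2237,116.9439), returning to the start.

Shape 6 is a regular polygon drawn with `<path>`. Its stroke #000000 means score at S572, F1423. After flipping Y the toolpath is (202.9260,41.8505) → (206.2554,49.3545) → (214.1982,51.4302) → (220.7733,46.5145) → (221.0295,38.3089) → (214.7739,32.9926) → (206.7171,34.5687) → (202.9260,41.8505), returning to the start.

Shape 7 is a regular polygon drawn with `<polygon>`. Its stroke #000000 means score at S572, F1423. After flipping Y the toolpath is (95.4327,97.2121) → (98.3587,100.7429) → (102.9436,100.6566) → (105.7347,97.0183) → (104.6304,92.5676) → (100.4622,90.6560) → (96.3688,92.7230) → (95.4327,97.2121), returning to the start.

Shape 8 is a rectangle drawn with `<polygon>`. Its stroke #000000 means score at S572, F1423. After flipping Y the toolpath is (24.7512,107.5611) → (90.4659,107.5611) → (90.4659,62.3275) → (24.7512,62.3275) → (24.7512,107.5611), returning to the start.

G21
G90
G0 X141.6222 Y120.5066
M4 S572
G01 X151.3631 Y117.2740 F1423
G01 X155.9652 Y108.1004
G01 X152.7326 Y98.3595
G01 X143.5590 Y93.7574
G01 X133.8181 Y96.9900
G01 X129.2160 Y106.1636
G01 X132.4486 Y115.9045
G01 X141.6222 Y120.5066
M5
G0 X82.8934 Y86.3596
M4 S572
G01 X91.5589 Y86.3596 F1423
G01 X91.5589 Y56.6423
G01 X82.8934 Y56.6423
G01 X82.8934 Y86.3596
M5
G0 X23.4769 Y136.9018
M4 S572
G01 X256.8527 Y102.2485 F1423
M5
G0 X129.4766 Y139.1570
M4 S572
G01 X260.4111 Y139.1570 F1423
G01 X260.4111 Y64.4461
G01 X129.4766 Y64.4461
G01 X129.4766 Y139.1570
M5
G0 X64.2237 Y116.9439
M4 S572
G01 X153.0816 Y116.9439 F1423
G01 X153.0816 Y69.4915
G01 X64.2237 Y69.4915
G01 X64.2237 Y116.9439
M5
G0 X202.9260 Y41.8505
M4 S572
G01 X206.2554 Y49.3545 F1423
G01 X214.1982 Y51.4302
G01 X220.7733 Y46.5145
G01 X221.0295 Y38.3089
G01 X214.7739 Y32.9926
G01 X206.7171 Y34.5687
G01 X202.9260 Y41.8505
M5
G0 X95.4327 Y97.2121
M4 S572
G01 X98.3587 Y100.7429 F1423
G01 X102.9436 Y100.6566
G01 X105.7347 Y97.0183
G01 X104.6304 Y92.5676
G01 X100.4622 Y90.6560
G01 X96.3688 Y92.7230
G01 X95.4327 Y97.2121
M5
G0 X24.7512 Y107.5611
M4 S572
G01 X90.4659 Y107.5611 F1423
G01 X90.4659 Y62.3275
G01 X24.7512 Y62.3275
G01 X24.7512 Y107.5611
M5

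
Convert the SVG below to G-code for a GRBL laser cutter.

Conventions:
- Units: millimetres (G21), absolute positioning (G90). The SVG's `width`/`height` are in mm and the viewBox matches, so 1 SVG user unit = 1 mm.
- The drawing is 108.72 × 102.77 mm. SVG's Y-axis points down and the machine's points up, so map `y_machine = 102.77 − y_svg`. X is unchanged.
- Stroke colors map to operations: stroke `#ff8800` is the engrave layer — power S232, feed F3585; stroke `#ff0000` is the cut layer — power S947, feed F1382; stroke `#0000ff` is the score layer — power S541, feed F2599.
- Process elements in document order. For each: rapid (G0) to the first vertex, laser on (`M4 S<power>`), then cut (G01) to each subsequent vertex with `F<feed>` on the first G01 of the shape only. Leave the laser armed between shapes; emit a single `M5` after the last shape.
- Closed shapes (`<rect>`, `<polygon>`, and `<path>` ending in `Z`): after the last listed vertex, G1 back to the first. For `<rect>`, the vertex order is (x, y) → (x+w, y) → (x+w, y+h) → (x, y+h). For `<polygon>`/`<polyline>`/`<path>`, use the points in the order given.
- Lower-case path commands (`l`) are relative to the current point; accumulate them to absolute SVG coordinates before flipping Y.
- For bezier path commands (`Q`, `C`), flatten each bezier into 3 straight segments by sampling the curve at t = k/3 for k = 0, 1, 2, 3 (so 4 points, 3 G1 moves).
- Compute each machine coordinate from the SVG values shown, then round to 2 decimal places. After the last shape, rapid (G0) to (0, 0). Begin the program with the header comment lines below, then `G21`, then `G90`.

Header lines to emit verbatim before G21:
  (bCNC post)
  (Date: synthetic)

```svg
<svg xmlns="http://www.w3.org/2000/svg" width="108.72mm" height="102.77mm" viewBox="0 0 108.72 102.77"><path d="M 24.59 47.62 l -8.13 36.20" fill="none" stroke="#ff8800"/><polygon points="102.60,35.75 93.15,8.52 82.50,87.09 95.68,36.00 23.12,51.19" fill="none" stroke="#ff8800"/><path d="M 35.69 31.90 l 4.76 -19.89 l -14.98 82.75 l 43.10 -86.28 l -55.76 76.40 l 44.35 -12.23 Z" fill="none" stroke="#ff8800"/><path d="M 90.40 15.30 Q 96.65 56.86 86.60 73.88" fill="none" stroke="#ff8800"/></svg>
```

(bCNC post)
(Date: synthetic)
G21
G90
G0 X24.59 Y55.15
M4 S232
G01 X16.46 Y18.95 F3585
G0 X102.60 Y67.02
M4 S232
G01 X93.15 Y94.25 F3585
G01 X82.50 Y15.68
G01 X95.68 Y66.77
G01 X23.12 Y51.58
G01 X102.60 Y67.02
G0 X35.69 Y70.87
M4 S232
G01 X40.45 Y90.76 F3585
G01 X25.47 Y8.01
G01 X68.57 Y94.29
G01 X12.81 Y17.89
G01 X57.16 Y30.12
G01 X35.69 Y70.87
G0 X90.40 Y87.47
M4 S232
G01 X92.76 Y62.49 F3585
G01 X91.49 Y42.96
G01 X86.60 Y28.89
M5
G0 X0.00 Y0.00

viewBox `0 0 108.72 102.77` with mm width/height → 1 unit = 1 mm. Flip: y_m = 102.77 − y_svg.

**Shape 1** — `<path>` line segment, stroke `#ff8800` → engrave (S232, F3585). Machine vertices: (24.59,55.15) → (16.46,18.95). Open path.

**Shape 2** — `<polygon>` closed polygon, stroke `#ff8800` → engrave (S232, F3585). Machine vertices: (102.60,67.02) → (93.15,94.25) → (82.50,15.68) → (95.68,66.77) → (23.12,51.58) → (102.60,67.02). Closed: final G1 returns to the first vertex.

**Shape 3** — `<path>` closed polygon, stroke `#ff8800` → engrave (S232, F3585). Machine vertices: (35.69,70.87) → (40.45,90.76) → (25.47,8.01) → (68.57,94.29) → (12.81,17.89) → (57.16,30.12) → (35.69,70.87). Closed: final G1 returns to the first vertex.

**Shape 4** — `<path>` quadratic bezier, stroke `#ff8800` → engrave (S232, F3585). Control points (SVG): P0=(90.40,15.30), P1=(96.65,56.86), P2=(86.60,73.88); sampled at t=k/3. Machine vertices: (90.40,87.47) → (92.76,62.49) → (91.49,42.96) → (86.60,28.89). Open path.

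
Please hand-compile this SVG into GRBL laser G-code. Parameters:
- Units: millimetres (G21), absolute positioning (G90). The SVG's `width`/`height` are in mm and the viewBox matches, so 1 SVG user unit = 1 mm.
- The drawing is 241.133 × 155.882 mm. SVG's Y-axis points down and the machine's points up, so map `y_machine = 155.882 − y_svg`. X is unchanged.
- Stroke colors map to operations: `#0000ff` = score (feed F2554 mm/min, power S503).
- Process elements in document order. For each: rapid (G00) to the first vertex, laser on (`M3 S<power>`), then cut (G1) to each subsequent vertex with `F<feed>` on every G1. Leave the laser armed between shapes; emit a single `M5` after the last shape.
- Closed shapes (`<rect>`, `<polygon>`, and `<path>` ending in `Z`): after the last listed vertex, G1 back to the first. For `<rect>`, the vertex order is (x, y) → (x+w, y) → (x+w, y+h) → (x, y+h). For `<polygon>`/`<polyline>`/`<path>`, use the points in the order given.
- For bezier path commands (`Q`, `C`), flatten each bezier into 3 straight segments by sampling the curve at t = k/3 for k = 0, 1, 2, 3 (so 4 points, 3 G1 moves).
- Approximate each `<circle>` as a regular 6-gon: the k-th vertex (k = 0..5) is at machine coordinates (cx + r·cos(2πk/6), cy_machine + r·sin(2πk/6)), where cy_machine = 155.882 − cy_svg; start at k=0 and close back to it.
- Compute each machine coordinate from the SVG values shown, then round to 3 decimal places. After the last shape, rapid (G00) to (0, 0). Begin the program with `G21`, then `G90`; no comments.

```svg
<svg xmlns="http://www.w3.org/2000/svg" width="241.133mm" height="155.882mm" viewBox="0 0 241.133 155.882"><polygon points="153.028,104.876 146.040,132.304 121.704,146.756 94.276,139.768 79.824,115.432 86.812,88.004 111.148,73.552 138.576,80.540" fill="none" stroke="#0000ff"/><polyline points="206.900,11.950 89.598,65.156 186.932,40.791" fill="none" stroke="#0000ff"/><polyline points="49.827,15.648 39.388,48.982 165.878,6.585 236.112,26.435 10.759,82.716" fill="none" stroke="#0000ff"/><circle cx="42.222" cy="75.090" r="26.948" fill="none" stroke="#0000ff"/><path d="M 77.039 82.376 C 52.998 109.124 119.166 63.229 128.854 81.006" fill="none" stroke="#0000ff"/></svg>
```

viewBox `0 0 241.133 155.882` with mm width/height → 1 unit = 1 mm. Flip: y_m = 155.882 − y_svg.

**Shape 1** — `<polygon>` regular polygon, stroke `#0000ff` → score (S503, F2554). Machine vertices: (153.028,51.006) → (146.040,23.578) → (121.704,9.126) → (94.276,16.114) → (79.824,40.450) → (86.812,67.878) → (111.148,82.330) → (138.576,75.342) → (153.028,51.006). Closed: final G1 returns to the first vertex.

**Shape 2** — `<polyline>` open polyline, stroke `#0000ff` → score (S503, F2554). Machine vertices: (206.900,143.932) → (89.598,90.726) → (186.932,115.091). Open path.

**Shape 3** — `<polyline>` open polyline, stroke `#0000ff` → score (S503, F2554). Machine vertices: (49.827,140.234) → (39.388,106.900) → (165.878,149.297) → (236.112,129.447) → (10.759,73.166). Open path.

**Shape 4** — `<circle>` circle, stroke `#0000ff` → score (S503, F2554). Machine vertices: (69.170,80.792) → (55.696,104.130) → (28.748,104.130) → (15.274,80.792) → (28.748,57.454) → (55.696,57.454) → (69.170,80.792). Closed: final G1 returns to the first vertex.

**Shape 5** — `<path>` cubic bezier, stroke `#0000ff` → score (S503, F2554). Control points (SVG): P0=(77.039,82.376), P1=(52.998,109.124), P2=(119.166,63.229), P3=(128.854,81.006); sampled at t=k/3. Machine vertices: (77.039,73.506) → (77.635,65.924) → (105.772,76.478) → (128.854,74.876). Open path.

G21
G90
G00 X153.028 Y51.006
M3 S503
G1 X146.040 Y23.578 F2554
G1 X121.704 Y9.126 F2554
G1 X94.276 Y16.114 F2554
G1 X79.824 Y40.450 F2554
G1 X86.812 Y67.878 F2554
G1 X111.148 Y82.330 F2554
G1 X138.576 Y75.342 F2554
G1 X153.028 Y51.006 F2554
G00 X206.900 Y143.932
M3 S503
G1 X89.598 Y90.726 F2554
G1 X186.932 Y115.091 F2554
G00 X49.827 Y140.234
M3 S503
G1 X39.388 Y106.900 F2554
G1 X165.878 Y149.297 F2554
G1 X236.112 Y129.447 F2554
G1 X10.759 Y73.166 F2554
G00 X69.170 Y80.792
M3 S503
G1 X55.696 Y104.130 F2554
G1 X28.748 Y104.130 F2554
G1 X15.274 Y80.792 F2554
G1 X28.748 Y57.454 F2554
G1 X55.696 Y57.454 F2554
G1 X69.170 Y80.792 F2554
G00 X77.039 Y73.506
M3 S503
G1 X77.635 Y65.924 F2554
G1 X105.772 Y76.478 F2554
G1 X128.854 Y74.876 F2554
M5
G00 X0.000 Y0.000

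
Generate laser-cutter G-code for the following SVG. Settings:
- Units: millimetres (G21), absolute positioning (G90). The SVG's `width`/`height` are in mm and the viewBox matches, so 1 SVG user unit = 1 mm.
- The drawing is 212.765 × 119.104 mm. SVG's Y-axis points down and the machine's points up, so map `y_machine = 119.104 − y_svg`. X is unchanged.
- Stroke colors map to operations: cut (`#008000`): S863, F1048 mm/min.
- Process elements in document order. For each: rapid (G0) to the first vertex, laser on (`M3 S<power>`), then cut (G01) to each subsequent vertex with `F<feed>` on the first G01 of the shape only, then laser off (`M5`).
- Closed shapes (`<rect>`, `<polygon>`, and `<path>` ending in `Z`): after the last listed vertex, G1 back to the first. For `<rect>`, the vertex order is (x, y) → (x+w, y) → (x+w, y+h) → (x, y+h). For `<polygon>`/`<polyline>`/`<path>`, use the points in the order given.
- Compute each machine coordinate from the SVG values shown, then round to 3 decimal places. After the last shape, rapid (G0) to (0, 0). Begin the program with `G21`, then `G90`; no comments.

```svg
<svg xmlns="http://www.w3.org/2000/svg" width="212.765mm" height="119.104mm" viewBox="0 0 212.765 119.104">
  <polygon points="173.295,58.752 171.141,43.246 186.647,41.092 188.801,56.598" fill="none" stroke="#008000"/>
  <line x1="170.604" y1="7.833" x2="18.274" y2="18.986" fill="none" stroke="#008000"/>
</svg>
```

G21
G90
G0 X173.295 Y60.352
M3 S863
G01 X171.141 Y75.858 F1048
G01 X186.647 Y78.012
G01 X188.801 Y62.506
G01 X173.295 Y60.352
M5
G0 X170.604 Y111.271
M3 S863
G01 X18.274 Y100.118 F1048
M5
G0 X0.000 Y0.000

viewBox `0 0 212.765 119.104` with mm width/height → 1 unit = 1 mm. Flip: y_m = 119.104 − y_svg.

**Shape 1** — `<polygon>` regular polygon, stroke `#008000` → cut (S863, F1048). Machine vertices: (173.295,60.352) → (171.141,75.858) → (186.647,78.012) → (188.801,62.506) → (173.295,60.352). Closed: final G1 returns to the first vertex.

**Shape 2** — `<line>` line segment, stroke `#008000` → cut (S863, F1048). Machine vertices: (170.604,111.271) → (18.274,100.118). Open path.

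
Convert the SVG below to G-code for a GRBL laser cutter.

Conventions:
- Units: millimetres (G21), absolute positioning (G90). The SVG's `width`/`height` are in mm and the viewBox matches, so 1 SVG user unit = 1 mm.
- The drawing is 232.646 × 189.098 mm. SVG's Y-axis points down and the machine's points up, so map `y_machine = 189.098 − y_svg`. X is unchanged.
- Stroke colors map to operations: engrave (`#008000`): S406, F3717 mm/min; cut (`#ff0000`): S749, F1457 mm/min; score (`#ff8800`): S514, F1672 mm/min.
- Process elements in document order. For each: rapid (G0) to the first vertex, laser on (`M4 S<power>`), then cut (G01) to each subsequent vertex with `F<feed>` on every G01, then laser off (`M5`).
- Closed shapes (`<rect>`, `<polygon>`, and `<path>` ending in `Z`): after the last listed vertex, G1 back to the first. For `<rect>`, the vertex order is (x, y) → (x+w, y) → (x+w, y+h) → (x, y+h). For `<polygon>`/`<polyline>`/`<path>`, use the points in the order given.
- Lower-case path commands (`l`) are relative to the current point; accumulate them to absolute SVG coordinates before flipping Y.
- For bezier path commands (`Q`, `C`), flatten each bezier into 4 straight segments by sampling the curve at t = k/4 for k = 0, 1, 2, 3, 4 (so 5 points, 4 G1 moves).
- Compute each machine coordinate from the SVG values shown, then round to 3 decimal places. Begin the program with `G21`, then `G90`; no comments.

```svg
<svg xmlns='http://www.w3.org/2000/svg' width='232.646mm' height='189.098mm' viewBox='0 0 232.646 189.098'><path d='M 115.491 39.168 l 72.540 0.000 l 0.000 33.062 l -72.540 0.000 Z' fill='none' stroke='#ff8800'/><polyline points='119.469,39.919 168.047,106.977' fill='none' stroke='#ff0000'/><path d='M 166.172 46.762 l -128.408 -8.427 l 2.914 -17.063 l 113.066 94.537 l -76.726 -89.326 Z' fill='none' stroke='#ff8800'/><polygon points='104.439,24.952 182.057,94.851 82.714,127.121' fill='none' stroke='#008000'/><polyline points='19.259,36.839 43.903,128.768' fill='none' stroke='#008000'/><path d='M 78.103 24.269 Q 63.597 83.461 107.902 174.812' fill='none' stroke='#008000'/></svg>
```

G21
G90
G0 X115.491 Y149.930
M4 S514
G01 X188.031 Y149.930 F1672
G01 X188.031 Y116.868 F1672
G01 X115.491 Y116.868 F1672
G01 X115.491 Y149.930 F1672
M5
G0 X119.469 Y149.179
M4 S749
G01 X168.047 Y82.121 F1457
M5
G0 X166.172 Y142.336
M4 S514
G01 X37.764 Y150.763 F1672
G01 X40.678 Y167.826 F1672
G01 X153.744 Y73.289 F1672
G01 X77.018 Y162.615 F1672
G01 X166.172 Y142.336 F1672
M5
G0 X104.439 Y164.146
M4 S406
G01 X182.057 Y94.247 F3717
G01 X82.714 Y61.977 F3717
G01 X104.439 Y164.146 F3717
M5
G0 X19.259 Y152.259
M4 S406
G01 X43.903 Y60.330 F3717
M5
G0 X78.103 Y164.829
M4 S406
G01 X74.526 Y133.223 F3717
G01 X78.300 Y97.597 F3717
G01 X89.425 Y57.952 F3717
G01 X107.902 Y14.286 F3717
M5

Since the viewBox matches the mm dimensions, user units are millimetres directly. The only transform is the Y-flip y_m = 189.098 − y_svg.

Shape 1 is a rectangle drawn with `<path>`. Its stroke #ff8800 means score at S514, F1672. After flipping Y the toolpath is (115.491,149.930) → (188.031,149.930) → (188.031,116.868) → (115.491,116.868) → (115.491,149.930), returning to the start.

Shape 2 is a line segment drawn with `<polyline>`. Its stroke #ff0000 means cut at S749, F1457. After flipping Y the toolpath is (119.469,149.179) → (168.047,82.121).

Shape 3 is a closed polygon drawn with `<path>`. Its stroke #ff8800 means score at S514, F1672. After flipping Y the toolpath is (166.172,142.336) → (37.764,150.763) → (40.678,167.826) → (153.744,73.289) → (77.018,162.615) → (166.172,142.336), returning to the start.

Shape 4 is a regular polygon drawn with `<polygon>`. Its stroke #008000 means engrave at S406, F3717. After flipping Y the toolpath is (104.439,164.146) → (182.057,94.247) → (82.714,61.977) → (104.439,164.146), returning to the start.

Shape 5 is a line segment drawn with `<polyline>`. Its stroke #008000 means engrave at S406, F3717. After flipping Y the toolpath is (19.259,152.259) → (43.903,60.330).

Shape 6 is a quadratic bezier drawn with `<path>`. Its stroke #008000 means engrave at S406, F3717. After flipping Y the toolpath is (78.103,164.829) → (74.526,133.223) → (78.300,97.597) → (89.425,57.952) → (107.902,14.286).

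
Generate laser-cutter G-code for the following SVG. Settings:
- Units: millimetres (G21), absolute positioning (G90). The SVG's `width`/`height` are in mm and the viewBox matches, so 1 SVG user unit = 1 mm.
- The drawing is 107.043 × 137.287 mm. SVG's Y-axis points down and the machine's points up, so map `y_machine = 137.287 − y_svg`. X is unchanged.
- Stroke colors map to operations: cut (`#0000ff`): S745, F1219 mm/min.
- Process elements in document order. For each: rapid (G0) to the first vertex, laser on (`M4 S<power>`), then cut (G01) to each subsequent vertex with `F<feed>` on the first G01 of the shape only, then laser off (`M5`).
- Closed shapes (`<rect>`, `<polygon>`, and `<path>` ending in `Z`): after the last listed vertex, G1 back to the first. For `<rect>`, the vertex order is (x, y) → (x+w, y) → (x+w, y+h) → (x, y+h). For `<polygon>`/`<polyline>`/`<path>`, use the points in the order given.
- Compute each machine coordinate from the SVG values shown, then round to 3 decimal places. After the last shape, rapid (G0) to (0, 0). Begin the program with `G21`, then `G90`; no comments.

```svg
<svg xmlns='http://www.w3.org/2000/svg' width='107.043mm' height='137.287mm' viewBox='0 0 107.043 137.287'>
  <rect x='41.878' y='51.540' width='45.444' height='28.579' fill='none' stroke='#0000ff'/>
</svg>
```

Since the viewBox matches the mm dimensions, user units are millimetres directly. The only transform is the Y-flip y_m = 137.287 − y_svg.

Shape 1 is a rectangle drawn with `<rect>`. Its stroke #0000ff means cut at S745, F1219. After flipping Y the toolpath is (41.878,85.747) → (87.322,85.747) → (87.322,57.168) → (41.878,57.168) → (41.878,85.747), returning to the start.

G21
G90
G0 X41.878 Y85.747
M4 S745
G01 X87.322 Y85.747 F1219
G01 X87.322 Y57.168
G01 X41.878 Y57.168
G01 X41.878 Y85.747
M5
G0 X0.000 Y0.000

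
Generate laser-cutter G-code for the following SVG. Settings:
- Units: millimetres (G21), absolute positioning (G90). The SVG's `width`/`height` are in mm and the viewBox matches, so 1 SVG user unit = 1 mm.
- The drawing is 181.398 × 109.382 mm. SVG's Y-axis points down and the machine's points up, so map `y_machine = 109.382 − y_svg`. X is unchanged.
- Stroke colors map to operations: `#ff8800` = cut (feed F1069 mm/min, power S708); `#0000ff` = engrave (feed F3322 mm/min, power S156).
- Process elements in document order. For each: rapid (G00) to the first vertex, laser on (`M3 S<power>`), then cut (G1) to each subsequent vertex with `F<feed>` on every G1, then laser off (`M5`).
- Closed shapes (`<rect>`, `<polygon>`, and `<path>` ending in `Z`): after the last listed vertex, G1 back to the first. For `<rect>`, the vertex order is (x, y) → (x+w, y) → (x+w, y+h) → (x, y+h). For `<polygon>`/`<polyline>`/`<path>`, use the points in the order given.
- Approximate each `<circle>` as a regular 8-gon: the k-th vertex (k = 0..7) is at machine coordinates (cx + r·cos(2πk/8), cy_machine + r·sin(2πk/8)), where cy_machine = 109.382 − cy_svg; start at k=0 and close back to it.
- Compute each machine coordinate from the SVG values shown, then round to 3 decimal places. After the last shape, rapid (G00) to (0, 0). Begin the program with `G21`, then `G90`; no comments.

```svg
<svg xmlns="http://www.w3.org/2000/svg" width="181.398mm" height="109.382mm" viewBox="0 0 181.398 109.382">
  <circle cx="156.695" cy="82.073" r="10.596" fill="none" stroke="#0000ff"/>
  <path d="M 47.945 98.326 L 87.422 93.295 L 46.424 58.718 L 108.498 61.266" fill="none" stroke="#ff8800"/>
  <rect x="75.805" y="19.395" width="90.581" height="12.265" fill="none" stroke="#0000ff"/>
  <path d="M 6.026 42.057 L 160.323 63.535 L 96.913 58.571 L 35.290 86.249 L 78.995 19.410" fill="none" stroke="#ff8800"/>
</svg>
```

G21
G90
G00 X167.291 Y27.309
M3 S156
G1 X164.188 Y34.802 F3322
G1 X156.695 Y37.905 F3322
G1 X149.202 Y34.802 F3322
G1 X146.099 Y27.309 F3322
G1 X149.202 Y19.816 F3322
G1 X156.695 Y16.713 F3322
G1 X164.188 Y19.816 F3322
G1 X167.291 Y27.309 F3322
M5
G00 X47.945 Y11.056
M3 S708
G1 X87.422 Y16.087 F1069
G1 X46.424 Y50.664 F1069
G1 X108.498 Y48.116 F1069
M5
G00 X75.805 Y89.987
M3 S156
G1 X166.386 Y89.987 F3322
G1 X166.386 Y77.722 F3322
G1 X75.805 Y77.722 F3322
G1 X75.805 Y89.987 F3322
M5
G00 X6.026 Y67.325
M3 S708
G1 X160.323 Y45.847 F1069
G1 X96.913 Y50.811 F1069
G1 X35.290 Y23.133 F1069
G1 X78.995 Y89.972 F1069
M5
G00 X0.000 Y0.000

viewBox `0 0 181.398 109.382` with mm width/height → 1 unit = 1 mm. Flip: y_m = 109.382 − y_svg.

**Shape 1** — `<circle>` circle, stroke `#0000ff` → engrave (S156, F3322). Machine vertices: (167.291,27.309) → (164.188,34.802) → (156.695,37.905) → (149.202,34.802) → (146.099,27.309) → (149.202,19.816) → (156.695,16.713) → (164.188,19.816) → (167.291,27.309). Closed: final G1 returns to the first vertex.

**Shape 2** — `<path>` open polyline, stroke `#ff8800` → cut (S708, F1069). Machine vertices: (47.945,11.056) → (87.422,16.087) → (46.424,50.664) → (108.498,48.116). Open path.

**Shape 3** — `<rect>` rectangle, stroke `#0000ff` → engrave (S156, F3322). Machine vertices: (75.805,89.987) → (166.386,89.987) → (166.386,77.722) → (75.805,77.722) → (75.805,89.987). Closed: final G1 returns to the first vertex.

**Shape 4** — `<path>` open polyline, stroke `#ff8800` → cut (S708, F1069). Machine vertices: (6.026,67.325) → (160.323,45.847) → (96.913,50.811) → (35.290,23.133) → (78.995,89.972). Open path.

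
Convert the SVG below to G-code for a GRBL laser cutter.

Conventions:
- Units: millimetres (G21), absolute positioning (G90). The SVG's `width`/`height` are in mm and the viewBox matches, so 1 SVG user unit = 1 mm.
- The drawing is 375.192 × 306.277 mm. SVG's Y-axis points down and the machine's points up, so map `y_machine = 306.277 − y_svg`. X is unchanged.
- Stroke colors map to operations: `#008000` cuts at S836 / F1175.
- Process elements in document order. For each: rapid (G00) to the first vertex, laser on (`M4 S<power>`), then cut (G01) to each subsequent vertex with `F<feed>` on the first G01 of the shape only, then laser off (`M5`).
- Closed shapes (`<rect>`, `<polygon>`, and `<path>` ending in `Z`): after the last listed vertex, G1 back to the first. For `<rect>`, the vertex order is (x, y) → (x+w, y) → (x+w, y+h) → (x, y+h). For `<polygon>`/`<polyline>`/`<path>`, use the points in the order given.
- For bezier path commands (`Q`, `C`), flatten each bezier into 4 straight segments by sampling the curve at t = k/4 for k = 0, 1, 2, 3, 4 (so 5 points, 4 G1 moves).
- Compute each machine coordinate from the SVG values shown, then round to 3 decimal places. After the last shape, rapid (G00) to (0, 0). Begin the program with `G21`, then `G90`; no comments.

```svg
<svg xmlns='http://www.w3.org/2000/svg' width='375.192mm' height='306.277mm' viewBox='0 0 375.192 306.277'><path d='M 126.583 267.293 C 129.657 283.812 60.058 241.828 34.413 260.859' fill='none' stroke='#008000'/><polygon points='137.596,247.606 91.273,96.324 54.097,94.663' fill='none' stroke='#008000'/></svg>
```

Since the viewBox matches the mm dimensions, user units are millimetres directly. The only transform is the Y-flip y_m = 306.277 − y_svg.

Shape 1 is a cubic bezier drawn with `<path>`. Its stroke #008000 means cut at S836, F1175. After flipping Y the toolpath is (126.583,38.984) → (117.085,35.697) → (91.268,43.143) → (60.066,50.118) → (34.413,45.418).

Shape 2 is a closed polygon drawn with `<polygon>`. Its stroke #008000 means cut at S836, F1175. After flipping Y the toolpath is (137.596,58.671) → (91.273,209.953) → (54.097,211.614) → (137.596,58.671), returning to the start.

G21
G90
G00 X126.583 Y38.984
M4 S836
G01 X117.085 Y35.697 F1175
G01 X91.268 Y43.143
G01 X60.066 Y50.118
G01 X34.413 Y45.418
M5
G00 X137.596 Y58.671
M4 S836
G01 X91.273 Y209.953 F1175
G01 X54.097 Y211.614
G01 X137.596 Y58.671
M5
G00 X0.000 Y0.000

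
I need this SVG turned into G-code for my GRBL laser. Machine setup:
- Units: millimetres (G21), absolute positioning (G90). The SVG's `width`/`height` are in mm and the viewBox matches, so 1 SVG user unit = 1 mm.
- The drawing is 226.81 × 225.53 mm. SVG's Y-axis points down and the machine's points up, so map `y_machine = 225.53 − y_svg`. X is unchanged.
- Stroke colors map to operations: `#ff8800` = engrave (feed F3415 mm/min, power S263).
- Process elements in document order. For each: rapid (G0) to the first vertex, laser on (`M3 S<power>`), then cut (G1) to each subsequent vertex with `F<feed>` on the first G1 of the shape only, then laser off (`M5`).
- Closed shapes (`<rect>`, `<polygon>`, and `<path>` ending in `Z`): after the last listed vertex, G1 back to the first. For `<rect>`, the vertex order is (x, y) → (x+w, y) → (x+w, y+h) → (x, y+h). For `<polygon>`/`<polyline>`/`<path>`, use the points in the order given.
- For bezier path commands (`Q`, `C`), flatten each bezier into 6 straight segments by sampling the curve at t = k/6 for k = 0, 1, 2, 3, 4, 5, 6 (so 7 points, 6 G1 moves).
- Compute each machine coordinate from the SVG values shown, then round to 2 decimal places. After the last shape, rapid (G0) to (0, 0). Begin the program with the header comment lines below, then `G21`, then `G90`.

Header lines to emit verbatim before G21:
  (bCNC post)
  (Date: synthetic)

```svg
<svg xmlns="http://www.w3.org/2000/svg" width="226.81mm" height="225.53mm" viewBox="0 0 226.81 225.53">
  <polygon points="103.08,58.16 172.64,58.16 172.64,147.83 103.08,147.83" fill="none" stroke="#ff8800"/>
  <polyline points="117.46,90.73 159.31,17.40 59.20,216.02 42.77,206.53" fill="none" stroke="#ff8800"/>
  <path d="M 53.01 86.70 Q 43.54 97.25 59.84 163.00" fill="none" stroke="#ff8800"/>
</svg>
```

1 u = 1 mm; y_m = 225.53 − y.

[1] `<polygon>` rectangle, #ff8800→engrave S263 F3415: (103.08,167.37) → (172.64,167.37) → (172.64,77.70) → (103.08,77.70) → (103.08,167.37) (closed)

[2] `<polyline>` open polyline, #ff8800→engrave S263 F3415: (117.46,134.80) → (159.31,208.13) → (59.20,9.51) → (42.77,19.00)

[3] `<path>` quadratic bezier, #ff8800→engrave S263 F3415: (53.01,138.83) → (50.57,133.78) → (49.56,125.66) → (49.98,114.48) → (51.84,100.23) → (55.12,82.91) → (59.84,62.53)

(bCNC post)
(Date: synthetic)
G21
G90
G0 X103.08 Y167.37
M3 S263
G1 X172.64 Y167.37 F3415
G1 X172.64 Y77.70
G1 X103.08 Y77.70
G1 X103.08 Y167.37
M5
G0 X117.46 Y134.80
M3 S263
G1 X159.31 Y208.13 F3415
G1 X59.20 Y9.51
G1 X42.77 Y19.00
M5
G0 X53.01 Y138.83
M3 S263
G1 X50.57 Y133.78 F3415
G1 X49.56 Y125.66
G1 X49.98 Y114.48
G1 X51.84 Y100.23
G1 X55.12 Y82.91
G1 X59.84 Y62.53
M5
G0 X0.00 Y0.00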